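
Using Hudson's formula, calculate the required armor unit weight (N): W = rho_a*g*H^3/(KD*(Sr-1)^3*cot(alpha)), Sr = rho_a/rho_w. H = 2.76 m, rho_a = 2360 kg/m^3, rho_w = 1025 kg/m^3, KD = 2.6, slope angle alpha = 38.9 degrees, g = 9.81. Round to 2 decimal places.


Sr = rho_a / rho_w = 2360 / 1025 = 2.302439
(Sr - 1) = 1.302439
(Sr - 1)^3 = 2.209389
cot(38.9) = 1 / tan(38.9) = 1 / 0.806898 = 1.239314
Numerator = 2360 * 9.81 * 2.76^3 = 486752.5737
Denominator = 2.6 * 2.209389 * 1.239314 = 7.119127
W = 486752.5737 / 7.119127
W = 68372.51 N

68372.51


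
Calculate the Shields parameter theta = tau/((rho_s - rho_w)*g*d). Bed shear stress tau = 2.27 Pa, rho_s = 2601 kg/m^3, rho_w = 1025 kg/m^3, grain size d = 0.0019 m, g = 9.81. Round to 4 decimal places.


theta = tau / ((rho_s - rho_w) * g * d)
rho_s - rho_w = 2601 - 1025 = 1576
Denominator = 1576 * 9.81 * 0.0019 = 29.375064
theta = 2.27 / 29.375064
theta = 0.0773

0.0773


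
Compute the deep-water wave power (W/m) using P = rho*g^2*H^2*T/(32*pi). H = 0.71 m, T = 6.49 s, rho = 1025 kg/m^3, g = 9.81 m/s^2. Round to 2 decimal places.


P = rho * g^2 * H^2 * T / (32 * pi)
P = 1025 * 9.81^2 * 0.71^2 * 6.49 / (32 * pi)
P = 1025 * 96.2361 * 0.5041 * 6.49 / 100.53096
P = 3210.14 W/m

3210.14


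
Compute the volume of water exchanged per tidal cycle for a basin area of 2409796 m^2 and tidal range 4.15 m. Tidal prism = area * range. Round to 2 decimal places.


Tidal prism = Area * Tidal range
P = 2409796 * 4.15
P = 10000653.40 m^3

10000653.40


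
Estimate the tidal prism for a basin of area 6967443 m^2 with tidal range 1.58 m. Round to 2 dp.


Tidal prism = Area * Tidal range
P = 6967443 * 1.58
P = 11008559.94 m^3

11008559.94


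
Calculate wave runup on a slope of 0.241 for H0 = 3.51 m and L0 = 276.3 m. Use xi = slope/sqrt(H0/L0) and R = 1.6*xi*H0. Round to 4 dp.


xi = slope / sqrt(H0/L0)
H0/L0 = 3.51/276.3 = 0.012704
sqrt(0.012704) = 0.112710
xi = 0.241 / 0.112710 = 2.138228
R = 1.6 * xi * H0 = 1.6 * 2.138228 * 3.51
R = 12.0083 m

12.0083


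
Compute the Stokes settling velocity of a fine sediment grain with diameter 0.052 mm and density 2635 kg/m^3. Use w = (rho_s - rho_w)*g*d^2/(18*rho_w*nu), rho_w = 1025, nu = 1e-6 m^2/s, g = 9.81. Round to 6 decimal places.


w = (rho_s - rho_w) * g * d^2 / (18 * rho_w * nu)
d = 0.052 mm = 0.000052 m
rho_s - rho_w = 2635 - 1025 = 1610
Numerator = 1610 * 9.81 * (0.000052)^2 = 0.000042707246
Denominator = 18 * 1025 * 1e-6 = 0.018450
w = 0.002315 m/s

0.002315


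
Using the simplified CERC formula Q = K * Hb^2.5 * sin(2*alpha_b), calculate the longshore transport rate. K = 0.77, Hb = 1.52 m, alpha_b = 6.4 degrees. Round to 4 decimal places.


Q = K * Hb^2.5 * sin(2 * alpha_b)
Hb^2.5 = 1.52^2.5 = 2.848452
sin(2 * 6.4) = sin(12.8) = 0.221548
Q = 0.77 * 2.848452 * 0.221548
Q = 0.4859 m^3/s

0.4859


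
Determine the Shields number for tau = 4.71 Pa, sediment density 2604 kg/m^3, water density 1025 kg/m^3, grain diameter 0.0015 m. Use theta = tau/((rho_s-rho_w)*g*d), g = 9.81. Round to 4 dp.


theta = tau / ((rho_s - rho_w) * g * d)
rho_s - rho_w = 2604 - 1025 = 1579
Denominator = 1579 * 9.81 * 0.0015 = 23.234985
theta = 4.71 / 23.234985
theta = 0.2027

0.2027


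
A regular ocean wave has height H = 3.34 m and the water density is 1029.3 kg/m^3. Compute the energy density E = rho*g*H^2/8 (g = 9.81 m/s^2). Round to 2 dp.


E = (1/8) * rho * g * H^2
E = (1/8) * 1029.3 * 9.81 * 3.34^2
E = 0.125 * 1029.3 * 9.81 * 11.1556
E = 14080.37 J/m^2

14080.37


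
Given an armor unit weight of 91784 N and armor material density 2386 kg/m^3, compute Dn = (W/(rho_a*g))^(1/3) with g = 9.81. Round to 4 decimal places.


V = W / (rho_a * g)
V = 91784 / (2386 * 9.81)
V = 91784 / 23406.66
V = 3.921277 m^3
Dn = V^(1/3) = 3.921277^(1/3)
Dn = 1.5769 m

1.5769


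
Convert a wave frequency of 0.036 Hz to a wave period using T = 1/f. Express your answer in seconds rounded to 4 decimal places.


T = 1 / f
T = 1 / 0.036
T = 27.7778 s

27.7778


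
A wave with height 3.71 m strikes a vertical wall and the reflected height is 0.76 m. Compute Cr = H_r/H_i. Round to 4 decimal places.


Cr = H_r / H_i
Cr = 0.76 / 3.71
Cr = 0.2049

0.2049


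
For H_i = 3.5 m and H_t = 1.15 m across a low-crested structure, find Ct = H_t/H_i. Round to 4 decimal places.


Ct = H_t / H_i
Ct = 1.15 / 3.5
Ct = 0.3286

0.3286


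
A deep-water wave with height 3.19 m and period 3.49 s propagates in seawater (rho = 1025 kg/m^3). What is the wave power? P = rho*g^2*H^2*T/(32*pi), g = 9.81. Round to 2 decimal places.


P = rho * g^2 * H^2 * T / (32 * pi)
P = 1025 * 9.81^2 * 3.19^2 * 3.49 / (32 * pi)
P = 1025 * 96.2361 * 10.1761 * 3.49 / 100.53096
P = 34847.27 W/m

34847.27


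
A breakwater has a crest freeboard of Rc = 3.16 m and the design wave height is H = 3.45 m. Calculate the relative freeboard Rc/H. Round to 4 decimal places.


Relative freeboard = Rc / H
= 3.16 / 3.45
= 0.9159

0.9159


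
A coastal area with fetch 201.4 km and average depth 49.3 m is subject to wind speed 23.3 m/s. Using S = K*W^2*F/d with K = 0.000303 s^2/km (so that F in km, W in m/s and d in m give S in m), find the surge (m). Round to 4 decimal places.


S = K * W^2 * F / d
W^2 = 23.3^2 = 542.89
S = 0.000303 * 542.89 * 201.4 / 49.3
Numerator = 0.000303 * 542.89 * 201.4 = 33.129428
S = 33.129428 / 49.3 = 0.6720 m

0.6720


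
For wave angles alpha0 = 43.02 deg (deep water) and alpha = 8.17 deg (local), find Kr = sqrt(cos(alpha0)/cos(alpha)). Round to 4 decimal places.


Kr = sqrt(cos(alpha0) / cos(alpha))
cos(43.02) = 0.731116
cos(8.17) = 0.989851
Kr = sqrt(0.731116 / 0.989851)
Kr = sqrt(0.738612)
Kr = 0.8594

0.8594


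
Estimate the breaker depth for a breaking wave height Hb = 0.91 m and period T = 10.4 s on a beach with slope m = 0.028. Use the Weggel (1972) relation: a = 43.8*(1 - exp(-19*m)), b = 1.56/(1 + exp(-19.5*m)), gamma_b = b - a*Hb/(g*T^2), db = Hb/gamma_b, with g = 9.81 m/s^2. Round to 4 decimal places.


a = 43.8 * (1 - exp(-19 * m))
exp(-19 * 0.028) = exp(-0.5320) = 0.587429
a = 43.8 * (1 - 0.587429) = 18.070613
b = 1.56 / (1 + exp(-19.5 * m))
exp(-19.5 * 0.028) = exp(-0.5460) = 0.579262
b = 1.56 / (1 + 0.579262) = 0.987803
Hb / (g * T^2) = 0.91 / (9.81 * 10.4^2) = 0.91 / 1061.0496 = 0.00085764
gamma_b = b - a * Hb/(g*T^2) = 0.987803 - 18.070613 * 0.00085764 = 0.972305
db = Hb / gamma_b = 0.91 / 0.972305
db = 0.9359 m

0.9359


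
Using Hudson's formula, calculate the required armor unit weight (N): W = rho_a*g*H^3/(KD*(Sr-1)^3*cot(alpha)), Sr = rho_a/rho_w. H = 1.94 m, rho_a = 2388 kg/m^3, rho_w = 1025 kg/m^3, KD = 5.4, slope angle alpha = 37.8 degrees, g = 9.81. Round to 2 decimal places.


Sr = rho_a / rho_w = 2388 / 1025 = 2.329756
(Sr - 1) = 1.329756
(Sr - 1)^3 = 2.351343
cot(37.8) = 1 / tan(37.8) = 1 / 0.775680 = 1.289192
Numerator = 2388 * 9.81 * 1.94^3 = 171044.2660
Denominator = 5.4 * 2.351343 * 1.289192 = 16.369198
W = 171044.2660 / 16.369198
W = 10449.15 N

10449.15


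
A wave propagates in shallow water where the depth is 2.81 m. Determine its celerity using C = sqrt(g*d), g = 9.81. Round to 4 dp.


Using the shallow-water approximation:
C = sqrt(g * d) = sqrt(9.81 * 2.81)
C = sqrt(27.5661)
C = 5.2503 m/s

5.2503


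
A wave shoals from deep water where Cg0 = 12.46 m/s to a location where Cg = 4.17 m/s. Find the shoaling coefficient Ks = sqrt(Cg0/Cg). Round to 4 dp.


Ks = sqrt(Cg0 / Cg)
Ks = sqrt(12.46 / 4.17)
Ks = sqrt(2.9880)
Ks = 1.7286

1.7286


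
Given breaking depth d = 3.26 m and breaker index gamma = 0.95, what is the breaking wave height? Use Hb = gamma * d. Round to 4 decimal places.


Hb = gamma * d
Hb = 0.95 * 3.26
Hb = 3.0970 m

3.0970


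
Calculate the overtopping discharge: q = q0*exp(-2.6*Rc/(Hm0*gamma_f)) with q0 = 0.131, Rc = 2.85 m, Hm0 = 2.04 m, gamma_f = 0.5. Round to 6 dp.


q = q0 * exp(-2.6 * Rc / (Hm0 * gamma_f))
Exponent = -2.6 * 2.85 / (2.04 * 0.5)
= -2.6 * 2.85 / 1.0200
= -7.264706
exp(-7.264706) = 0.000700
q = 0.131 * 0.000700
q = 0.000092 m^3/s/m

0.000092


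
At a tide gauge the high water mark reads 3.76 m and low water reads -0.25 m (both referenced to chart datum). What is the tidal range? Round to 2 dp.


Tidal range = High water - Low water
Tidal range = 3.76 - (-0.25)
Tidal range = 4.01 m

4.01


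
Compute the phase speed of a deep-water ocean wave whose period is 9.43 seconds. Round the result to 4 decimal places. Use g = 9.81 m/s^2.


We use the deep-water celerity formula:
C = g * T / (2 * pi)
C = 9.81 * 9.43 / (2 * 3.14159...)
C = 92.508300 / 6.283185
C = 14.7232 m/s

14.7232


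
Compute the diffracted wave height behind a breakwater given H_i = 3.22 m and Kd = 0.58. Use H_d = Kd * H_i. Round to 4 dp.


H_d = Kd * H_i
H_d = 0.58 * 3.22
H_d = 1.8676 m

1.8676


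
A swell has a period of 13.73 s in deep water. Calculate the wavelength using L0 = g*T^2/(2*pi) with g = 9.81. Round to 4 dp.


L0 = g * T^2 / (2 * pi)
L0 = 9.81 * 13.73^2 / (2 * pi)
L0 = 9.81 * 188.5129 / 6.28319
L0 = 1849.3115 / 6.28319
L0 = 294.3271 m

294.3271


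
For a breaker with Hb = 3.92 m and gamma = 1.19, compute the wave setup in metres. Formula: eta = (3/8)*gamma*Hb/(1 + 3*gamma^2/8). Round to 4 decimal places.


eta = (3/8) * gamma * Hb / (1 + 3*gamma^2/8)
Numerator = (3/8) * 1.19 * 3.92 = 1.749300
Denominator = 1 + 3*1.19^2/8 = 1 + 0.531038 = 1.531038
eta = 1.749300 / 1.531038
eta = 1.1426 m

1.1426


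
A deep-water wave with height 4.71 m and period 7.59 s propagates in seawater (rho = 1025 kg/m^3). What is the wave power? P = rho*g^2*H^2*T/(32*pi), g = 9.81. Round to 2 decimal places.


P = rho * g^2 * H^2 * T / (32 * pi)
P = 1025 * 9.81^2 * 4.71^2 * 7.59 / (32 * pi)
P = 1025 * 96.2361 * 22.1841 * 7.59 / 100.53096
P = 165213.53 W/m

165213.53


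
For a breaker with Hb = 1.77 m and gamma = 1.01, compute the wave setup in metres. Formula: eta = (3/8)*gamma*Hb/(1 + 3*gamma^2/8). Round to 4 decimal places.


eta = (3/8) * gamma * Hb / (1 + 3*gamma^2/8)
Numerator = (3/8) * 1.01 * 1.77 = 0.670388
Denominator = 1 + 3*1.01^2/8 = 1 + 0.382538 = 1.382538
eta = 0.670388 / 1.382538
eta = 0.4849 m

0.4849


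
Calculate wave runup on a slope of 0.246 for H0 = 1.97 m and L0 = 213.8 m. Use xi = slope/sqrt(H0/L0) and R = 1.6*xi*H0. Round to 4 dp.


xi = slope / sqrt(H0/L0)
H0/L0 = 1.97/213.8 = 0.009214
sqrt(0.009214) = 0.095991
xi = 0.246 / 0.095991 = 2.562748
R = 1.6 * xi * H0 = 1.6 * 2.562748 * 1.97
R = 8.0778 m

8.0778


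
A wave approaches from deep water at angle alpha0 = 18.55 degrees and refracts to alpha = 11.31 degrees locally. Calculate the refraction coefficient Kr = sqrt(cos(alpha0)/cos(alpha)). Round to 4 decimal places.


Kr = sqrt(cos(alpha0) / cos(alpha))
cos(18.55) = 0.948046
cos(11.31) = 0.980580
Kr = sqrt(0.948046 / 0.980580)
Kr = sqrt(0.966822)
Kr = 0.9833

0.9833


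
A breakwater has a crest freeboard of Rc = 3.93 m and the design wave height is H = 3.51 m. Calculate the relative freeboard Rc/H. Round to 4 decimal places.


Relative freeboard = Rc / H
= 3.93 / 3.51
= 1.1197

1.1197


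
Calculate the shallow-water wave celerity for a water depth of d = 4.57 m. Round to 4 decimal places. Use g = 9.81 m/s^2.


Using the shallow-water approximation:
C = sqrt(g * d) = sqrt(9.81 * 4.57)
C = sqrt(44.8317)
C = 6.6956 m/s

6.6956


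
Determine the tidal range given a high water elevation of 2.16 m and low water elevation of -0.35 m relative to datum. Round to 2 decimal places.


Tidal range = High water - Low water
Tidal range = 2.16 - (-0.35)
Tidal range = 2.51 m

2.51


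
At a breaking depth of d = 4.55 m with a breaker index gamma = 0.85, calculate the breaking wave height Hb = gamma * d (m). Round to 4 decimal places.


Hb = gamma * d
Hb = 0.85 * 4.55
Hb = 3.8675 m

3.8675


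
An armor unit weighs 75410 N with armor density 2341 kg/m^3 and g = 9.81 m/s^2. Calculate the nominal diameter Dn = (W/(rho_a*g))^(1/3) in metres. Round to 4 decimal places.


V = W / (rho_a * g)
V = 75410 / (2341 * 9.81)
V = 75410 / 22965.21
V = 3.283663 m^3
Dn = V^(1/3) = 3.283663^(1/3)
Dn = 1.4863 m

1.4863


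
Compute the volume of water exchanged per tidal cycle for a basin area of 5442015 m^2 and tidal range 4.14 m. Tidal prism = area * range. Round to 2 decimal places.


Tidal prism = Area * Tidal range
P = 5442015 * 4.14
P = 22529942.10 m^3

22529942.10


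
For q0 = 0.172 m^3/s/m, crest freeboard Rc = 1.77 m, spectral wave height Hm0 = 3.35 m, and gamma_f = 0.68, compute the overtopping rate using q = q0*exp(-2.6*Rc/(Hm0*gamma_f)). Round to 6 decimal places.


q = q0 * exp(-2.6 * Rc / (Hm0 * gamma_f))
Exponent = -2.6 * 1.77 / (3.35 * 0.68)
= -2.6 * 1.77 / 2.2780
= -2.020193
exp(-2.020193) = 0.132630
q = 0.172 * 0.132630
q = 0.022812 m^3/s/m

0.022812


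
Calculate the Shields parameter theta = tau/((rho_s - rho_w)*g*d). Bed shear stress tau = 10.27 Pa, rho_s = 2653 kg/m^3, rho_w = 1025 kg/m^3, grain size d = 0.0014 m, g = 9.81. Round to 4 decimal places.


theta = tau / ((rho_s - rho_w) * g * d)
rho_s - rho_w = 2653 - 1025 = 1628
Denominator = 1628 * 9.81 * 0.0014 = 22.358952
theta = 10.27 / 22.358952
theta = 0.4593

0.4593


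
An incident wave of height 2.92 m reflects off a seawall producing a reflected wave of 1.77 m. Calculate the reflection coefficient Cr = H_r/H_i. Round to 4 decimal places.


Cr = H_r / H_i
Cr = 1.77 / 2.92
Cr = 0.6062

0.6062


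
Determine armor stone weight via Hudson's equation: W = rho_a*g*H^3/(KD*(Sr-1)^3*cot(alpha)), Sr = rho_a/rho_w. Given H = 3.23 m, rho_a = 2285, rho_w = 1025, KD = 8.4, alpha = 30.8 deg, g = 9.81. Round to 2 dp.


Sr = rho_a / rho_w = 2285 / 1025 = 2.229268
(Sr - 1) = 1.229268
(Sr - 1)^3 = 1.857548
cot(30.8) = 1 / tan(30.8) = 1 / 0.596120 = 1.677516
Numerator = 2285 * 9.81 * 3.23^3 = 755375.2983
Denominator = 8.4 * 1.857548 * 1.677516 = 26.174952
W = 755375.2983 / 26.174952
W = 28858.71 N

28858.71


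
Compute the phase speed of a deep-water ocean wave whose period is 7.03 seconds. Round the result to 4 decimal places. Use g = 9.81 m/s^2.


We use the deep-water celerity formula:
C = g * T / (2 * pi)
C = 9.81 * 7.03 / (2 * 3.14159...)
C = 68.964300 / 6.283185
C = 10.9760 m/s

10.9760


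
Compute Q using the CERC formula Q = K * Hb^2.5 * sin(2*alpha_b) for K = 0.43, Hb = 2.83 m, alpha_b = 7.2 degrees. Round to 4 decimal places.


Q = K * Hb^2.5 * sin(2 * alpha_b)
Hb^2.5 = 2.83^2.5 = 13.473055
sin(2 * 7.2) = sin(14.4) = 0.248690
Q = 0.43 * 13.473055 * 0.248690
Q = 1.4408 m^3/s

1.4408


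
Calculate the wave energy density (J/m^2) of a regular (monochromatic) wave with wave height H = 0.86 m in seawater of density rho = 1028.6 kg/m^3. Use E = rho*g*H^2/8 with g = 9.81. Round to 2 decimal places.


E = (1/8) * rho * g * H^2
E = (1/8) * 1028.6 * 9.81 * 0.86^2
E = 0.125 * 1028.6 * 9.81 * 0.7396
E = 932.87 J/m^2

932.87


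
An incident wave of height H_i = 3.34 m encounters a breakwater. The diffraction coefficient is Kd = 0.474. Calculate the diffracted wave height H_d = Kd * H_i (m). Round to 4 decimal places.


H_d = Kd * H_i
H_d = 0.474 * 3.34
H_d = 1.5832 m

1.5832


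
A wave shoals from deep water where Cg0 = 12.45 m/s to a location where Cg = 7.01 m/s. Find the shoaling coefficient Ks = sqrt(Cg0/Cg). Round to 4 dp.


Ks = sqrt(Cg0 / Cg)
Ks = sqrt(12.45 / 7.01)
Ks = sqrt(1.7760)
Ks = 1.3327

1.3327


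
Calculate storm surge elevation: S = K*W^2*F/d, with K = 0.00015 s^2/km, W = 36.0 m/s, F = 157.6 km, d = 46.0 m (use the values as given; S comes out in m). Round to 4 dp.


S = K * W^2 * F / d
W^2 = 36.0^2 = 1296.00
S = 0.00015 * 1296.00 * 157.6 / 46.0
Numerator = 0.00015 * 1296.00 * 157.6 = 30.637440
S = 30.637440 / 46.0 = 0.6660 m

0.6660


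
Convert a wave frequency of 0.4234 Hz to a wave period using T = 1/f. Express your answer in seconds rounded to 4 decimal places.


T = 1 / f
T = 1 / 0.4234
T = 2.3618 s

2.3618


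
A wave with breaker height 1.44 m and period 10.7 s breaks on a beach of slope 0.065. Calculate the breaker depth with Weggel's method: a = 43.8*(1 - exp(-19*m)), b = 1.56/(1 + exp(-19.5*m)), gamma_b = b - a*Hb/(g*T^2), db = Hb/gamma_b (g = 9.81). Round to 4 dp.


a = 43.8 * (1 - exp(-19 * m))
exp(-19 * 0.065) = exp(-1.2350) = 0.290835
a = 43.8 * (1 - 0.290835) = 31.061437
b = 1.56 / (1 + exp(-19.5 * m))
exp(-19.5 * 0.065) = exp(-1.2675) = 0.281535
b = 1.56 / (1 + 0.281535) = 1.217291
Hb / (g * T^2) = 1.44 / (9.81 * 10.7^2) = 1.44 / 1123.1469 = 0.00128211
gamma_b = b - a * Hb/(g*T^2) = 1.217291 - 31.061437 * 0.00128211 = 1.177466
db = Hb / gamma_b = 1.44 / 1.177466
db = 1.2230 m

1.2230


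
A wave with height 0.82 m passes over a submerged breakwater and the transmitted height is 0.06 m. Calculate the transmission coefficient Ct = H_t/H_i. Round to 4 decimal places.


Ct = H_t / H_i
Ct = 0.06 / 0.82
Ct = 0.0732

0.0732


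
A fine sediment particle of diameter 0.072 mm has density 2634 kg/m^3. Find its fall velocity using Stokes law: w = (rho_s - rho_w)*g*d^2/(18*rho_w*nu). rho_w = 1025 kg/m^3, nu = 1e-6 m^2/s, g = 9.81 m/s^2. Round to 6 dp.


w = (rho_s - rho_w) * g * d^2 / (18 * rho_w * nu)
d = 0.072 mm = 0.000072 m
rho_s - rho_w = 2634 - 1025 = 1609
Numerator = 1609 * 9.81 * (0.000072)^2 = 0.000081825759
Denominator = 18 * 1025 * 1e-6 = 0.018450
w = 0.004435 m/s

0.004435


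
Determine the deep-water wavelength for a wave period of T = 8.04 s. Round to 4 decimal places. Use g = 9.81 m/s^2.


L0 = g * T^2 / (2 * pi)
L0 = 9.81 * 8.04^2 / (2 * pi)
L0 = 9.81 * 64.6416 / 6.28319
L0 = 634.1341 / 6.28319
L0 = 100.9256 m

100.9256


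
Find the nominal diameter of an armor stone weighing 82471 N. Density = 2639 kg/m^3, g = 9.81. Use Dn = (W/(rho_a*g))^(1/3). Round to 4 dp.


V = W / (rho_a * g)
V = 82471 / (2639 * 9.81)
V = 82471 / 25888.59
V = 3.185612 m^3
Dn = V^(1/3) = 3.185612^(1/3)
Dn = 1.4714 m

1.4714


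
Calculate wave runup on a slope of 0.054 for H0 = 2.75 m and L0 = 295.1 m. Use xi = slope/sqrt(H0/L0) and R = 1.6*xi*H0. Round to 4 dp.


xi = slope / sqrt(H0/L0)
H0/L0 = 2.75/295.1 = 0.009319
sqrt(0.009319) = 0.096534
xi = 0.054 / 0.096534 = 0.559387
R = 1.6 * xi * H0 = 1.6 * 0.559387 * 2.75
R = 2.4613 m

2.4613


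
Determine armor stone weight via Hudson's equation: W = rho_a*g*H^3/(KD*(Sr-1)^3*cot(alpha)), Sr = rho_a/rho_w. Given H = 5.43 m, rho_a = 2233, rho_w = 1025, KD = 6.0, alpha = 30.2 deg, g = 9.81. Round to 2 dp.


Sr = rho_a / rho_w = 2233 / 1025 = 2.178537
(Sr - 1) = 1.178537
(Sr - 1)^3 = 1.636927
cot(30.2) = 1 / tan(30.2) = 1 / 0.582014 = 1.718172
Numerator = 2233 * 9.81 * 5.43^3 = 3507173.2435
Denominator = 6.0 * 1.636927 * 1.718172 = 16.875129
W = 3507173.2435 / 16.875129
W = 207830.90 N

207830.90


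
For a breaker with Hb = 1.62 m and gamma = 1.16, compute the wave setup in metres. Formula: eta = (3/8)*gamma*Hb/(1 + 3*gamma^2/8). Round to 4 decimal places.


eta = (3/8) * gamma * Hb / (1 + 3*gamma^2/8)
Numerator = (3/8) * 1.16 * 1.62 = 0.704700
Denominator = 1 + 3*1.16^2/8 = 1 + 0.504600 = 1.504600
eta = 0.704700 / 1.504600
eta = 0.4684 m

0.4684


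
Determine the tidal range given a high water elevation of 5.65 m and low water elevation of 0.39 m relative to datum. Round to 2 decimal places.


Tidal range = High water - Low water
Tidal range = 5.65 - (0.39)
Tidal range = 5.26 m

5.26


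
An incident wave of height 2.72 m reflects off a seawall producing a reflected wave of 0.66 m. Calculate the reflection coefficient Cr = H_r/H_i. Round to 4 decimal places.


Cr = H_r / H_i
Cr = 0.66 / 2.72
Cr = 0.2426

0.2426


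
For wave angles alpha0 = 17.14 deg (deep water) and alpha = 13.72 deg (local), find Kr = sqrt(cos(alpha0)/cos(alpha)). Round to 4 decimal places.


Kr = sqrt(cos(alpha0) / cos(alpha))
cos(17.14) = 0.955588
cos(13.72) = 0.971466
Kr = sqrt(0.955588 / 0.971466)
Kr = sqrt(0.983655)
Kr = 0.9918

0.9918


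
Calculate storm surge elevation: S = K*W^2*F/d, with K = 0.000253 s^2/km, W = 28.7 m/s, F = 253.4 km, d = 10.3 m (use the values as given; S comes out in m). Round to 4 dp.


S = K * W^2 * F / d
W^2 = 28.7^2 = 823.69
S = 0.000253 * 823.69 * 253.4 / 10.3
Numerator = 0.000253 * 823.69 * 253.4 = 52.806931
S = 52.806931 / 10.3 = 5.1269 m

5.1269


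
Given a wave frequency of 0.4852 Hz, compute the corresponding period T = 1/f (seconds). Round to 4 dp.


T = 1 / f
T = 1 / 0.4852
T = 2.0610 s

2.0610


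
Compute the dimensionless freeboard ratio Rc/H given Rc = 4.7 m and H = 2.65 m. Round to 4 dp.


Relative freeboard = Rc / H
= 4.7 / 2.65
= 1.7736

1.7736


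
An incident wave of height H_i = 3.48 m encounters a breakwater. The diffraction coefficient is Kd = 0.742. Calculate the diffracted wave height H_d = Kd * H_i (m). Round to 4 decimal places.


H_d = Kd * H_i
H_d = 0.742 * 3.48
H_d = 2.5822 m

2.5822


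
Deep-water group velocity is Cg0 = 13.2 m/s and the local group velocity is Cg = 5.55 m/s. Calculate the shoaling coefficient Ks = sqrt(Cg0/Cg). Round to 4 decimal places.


Ks = sqrt(Cg0 / Cg)
Ks = sqrt(13.2 / 5.55)
Ks = sqrt(2.3784)
Ks = 1.5422

1.5422


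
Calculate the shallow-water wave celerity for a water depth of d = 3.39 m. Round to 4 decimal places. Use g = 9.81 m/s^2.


Using the shallow-water approximation:
C = sqrt(g * d) = sqrt(9.81 * 3.39)
C = sqrt(33.2559)
C = 5.7668 m/s

5.7668


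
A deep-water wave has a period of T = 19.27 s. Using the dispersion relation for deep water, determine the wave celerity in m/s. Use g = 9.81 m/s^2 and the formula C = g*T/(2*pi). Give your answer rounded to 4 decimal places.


We use the deep-water celerity formula:
C = g * T / (2 * pi)
C = 9.81 * 19.27 / (2 * 3.14159...)
C = 189.038700 / 6.283185
C = 30.0864 m/s

30.0864


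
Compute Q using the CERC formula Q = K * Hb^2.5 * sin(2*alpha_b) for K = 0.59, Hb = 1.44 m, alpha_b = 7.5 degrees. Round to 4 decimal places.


Q = K * Hb^2.5 * sin(2 * alpha_b)
Hb^2.5 = 1.44^2.5 = 2.488320
sin(2 * 7.5) = sin(15.0) = 0.258819
Q = 0.59 * 2.488320 * 0.258819
Q = 0.3800 m^3/s

0.3800


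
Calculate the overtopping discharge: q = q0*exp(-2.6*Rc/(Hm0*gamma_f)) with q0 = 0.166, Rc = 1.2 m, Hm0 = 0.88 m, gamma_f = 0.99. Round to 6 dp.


q = q0 * exp(-2.6 * Rc / (Hm0 * gamma_f))
Exponent = -2.6 * 1.2 / (0.88 * 0.99)
= -2.6 * 1.2 / 0.8712
= -3.581267
exp(-3.581267) = 0.027840
q = 0.166 * 0.027840
q = 0.004622 m^3/s/m

0.004622


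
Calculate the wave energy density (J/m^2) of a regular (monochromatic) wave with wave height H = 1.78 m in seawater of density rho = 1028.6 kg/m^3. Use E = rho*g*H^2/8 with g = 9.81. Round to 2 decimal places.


E = (1/8) * rho * g * H^2
E = (1/8) * 1028.6 * 9.81 * 1.78^2
E = 0.125 * 1028.6 * 9.81 * 3.1684
E = 3996.37 J/m^2

3996.37


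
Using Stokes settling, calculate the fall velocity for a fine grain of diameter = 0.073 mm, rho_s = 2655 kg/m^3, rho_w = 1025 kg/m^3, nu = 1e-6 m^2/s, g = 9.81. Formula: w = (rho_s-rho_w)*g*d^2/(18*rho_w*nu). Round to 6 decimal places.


w = (rho_s - rho_w) * g * d^2 / (18 * rho_w * nu)
d = 0.073 mm = 0.000073 m
rho_s - rho_w = 2655 - 1025 = 1630
Numerator = 1630 * 9.81 * (0.000073)^2 = 0.000085212309
Denominator = 18 * 1025 * 1e-6 = 0.018450
w = 0.004619 m/s

0.004619


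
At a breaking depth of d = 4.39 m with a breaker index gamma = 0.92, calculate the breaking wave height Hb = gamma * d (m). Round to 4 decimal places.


Hb = gamma * d
Hb = 0.92 * 4.39
Hb = 4.0388 m

4.0388


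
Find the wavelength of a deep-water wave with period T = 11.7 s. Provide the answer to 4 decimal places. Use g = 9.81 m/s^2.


L0 = g * T^2 / (2 * pi)
L0 = 9.81 * 11.7^2 / (2 * pi)
L0 = 9.81 * 136.8900 / 6.28319
L0 = 1342.8909 / 6.28319
L0 = 213.7277 m

213.7277


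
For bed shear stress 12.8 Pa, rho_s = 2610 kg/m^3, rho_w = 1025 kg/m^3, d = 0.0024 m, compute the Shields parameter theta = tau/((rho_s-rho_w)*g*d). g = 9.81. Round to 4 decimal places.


theta = tau / ((rho_s - rho_w) * g * d)
rho_s - rho_w = 2610 - 1025 = 1585
Denominator = 1585 * 9.81 * 0.0024 = 37.317240
theta = 12.8 / 37.317240
theta = 0.3430

0.3430


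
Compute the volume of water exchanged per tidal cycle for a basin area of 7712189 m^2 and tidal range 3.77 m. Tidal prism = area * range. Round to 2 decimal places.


Tidal prism = Area * Tidal range
P = 7712189 * 3.77
P = 29074952.53 m^3

29074952.53


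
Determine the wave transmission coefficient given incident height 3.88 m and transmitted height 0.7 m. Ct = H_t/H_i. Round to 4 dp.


Ct = H_t / H_i
Ct = 0.7 / 3.88
Ct = 0.1804

0.1804


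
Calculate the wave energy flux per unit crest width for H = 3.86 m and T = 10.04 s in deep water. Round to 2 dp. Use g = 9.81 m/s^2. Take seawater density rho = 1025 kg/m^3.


P = rho * g^2 * H^2 * T / (32 * pi)
P = 1025 * 9.81^2 * 3.86^2 * 10.04 / (32 * pi)
P = 1025 * 96.2361 * 14.8996 * 10.04 / 100.53096
P = 146781.17 W/m

146781.17


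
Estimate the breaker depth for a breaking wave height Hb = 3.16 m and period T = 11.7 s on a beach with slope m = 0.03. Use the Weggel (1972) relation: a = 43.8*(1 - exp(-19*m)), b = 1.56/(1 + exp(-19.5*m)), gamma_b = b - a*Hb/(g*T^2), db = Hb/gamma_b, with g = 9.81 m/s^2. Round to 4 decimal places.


a = 43.8 * (1 - exp(-19 * m))
exp(-19 * 0.03) = exp(-0.5700) = 0.565525
a = 43.8 * (1 - 0.565525) = 19.029986
b = 1.56 / (1 + exp(-19.5 * m))
exp(-19.5 * 0.03) = exp(-0.5850) = 0.557106
b = 1.56 / (1 + 0.557106) = 1.001859
Hb / (g * T^2) = 3.16 / (9.81 * 11.7^2) = 3.16 / 1342.8909 = 0.00235313
gamma_b = b - a * Hb/(g*T^2) = 1.001859 - 19.029986 * 0.00235313 = 0.957079
db = Hb / gamma_b = 3.16 / 0.957079
db = 3.3017 m

3.3017


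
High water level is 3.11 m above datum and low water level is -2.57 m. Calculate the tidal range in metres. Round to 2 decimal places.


Tidal range = High water - Low water
Tidal range = 3.11 - (-2.57)
Tidal range = 5.68 m

5.68


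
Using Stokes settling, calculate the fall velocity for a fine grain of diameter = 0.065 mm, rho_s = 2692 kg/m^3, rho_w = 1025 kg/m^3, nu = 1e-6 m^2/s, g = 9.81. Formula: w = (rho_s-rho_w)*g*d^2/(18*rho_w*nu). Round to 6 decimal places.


w = (rho_s - rho_w) * g * d^2 / (18 * rho_w * nu)
d = 0.065 mm = 0.000065 m
rho_s - rho_w = 2692 - 1025 = 1667
Numerator = 1667 * 9.81 * (0.000065)^2 = 0.000069092566
Denominator = 18 * 1025 * 1e-6 = 0.018450
w = 0.003745 m/s

0.003745


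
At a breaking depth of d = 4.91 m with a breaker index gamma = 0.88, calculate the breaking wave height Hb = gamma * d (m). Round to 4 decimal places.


Hb = gamma * d
Hb = 0.88 * 4.91
Hb = 4.3208 m

4.3208


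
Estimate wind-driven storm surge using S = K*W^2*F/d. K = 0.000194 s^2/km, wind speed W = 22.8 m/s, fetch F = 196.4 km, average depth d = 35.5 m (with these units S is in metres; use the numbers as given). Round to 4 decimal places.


S = K * W^2 * F / d
W^2 = 22.8^2 = 519.84
S = 0.000194 * 519.84 * 196.4 / 35.5
Numerator = 0.000194 * 519.84 * 196.4 = 19.806736
S = 19.806736 / 35.5 = 0.5579 m

0.5579


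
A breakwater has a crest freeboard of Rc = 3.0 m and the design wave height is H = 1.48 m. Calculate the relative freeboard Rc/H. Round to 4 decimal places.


Relative freeboard = Rc / H
= 3.0 / 1.48
= 2.0270

2.0270


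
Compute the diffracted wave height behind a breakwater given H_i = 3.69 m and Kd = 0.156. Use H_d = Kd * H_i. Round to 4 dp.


H_d = Kd * H_i
H_d = 0.156 * 3.69
H_d = 0.5756 m

0.5756


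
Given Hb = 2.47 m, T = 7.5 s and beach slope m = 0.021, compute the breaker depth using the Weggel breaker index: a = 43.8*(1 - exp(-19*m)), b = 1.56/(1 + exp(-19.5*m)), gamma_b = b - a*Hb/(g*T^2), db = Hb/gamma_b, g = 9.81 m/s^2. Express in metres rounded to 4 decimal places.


a = 43.8 * (1 - exp(-19 * m))
exp(-19 * 0.021) = exp(-0.3990) = 0.670991
a = 43.8 * (1 - 0.670991) = 14.410607
b = 1.56 / (1 + exp(-19.5 * m))
exp(-19.5 * 0.021) = exp(-0.4095) = 0.663982
b = 1.56 / (1 + 0.663982) = 0.937510
Hb / (g * T^2) = 2.47 / (9.81 * 7.5^2) = 2.47 / 551.8125 = 0.00447616
gamma_b = b - a * Hb/(g*T^2) = 0.937510 - 14.410607 * 0.00447616 = 0.873006
db = Hb / gamma_b = 2.47 / 0.873006
db = 2.8293 m

2.8293


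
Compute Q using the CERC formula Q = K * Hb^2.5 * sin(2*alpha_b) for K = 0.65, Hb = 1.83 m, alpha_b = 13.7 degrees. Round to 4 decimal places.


Q = K * Hb^2.5 * sin(2 * alpha_b)
Hb^2.5 = 1.83^2.5 = 4.530308
sin(2 * 13.7) = sin(27.4) = 0.460200
Q = 0.65 * 4.530308 * 0.460200
Q = 1.3552 m^3/s

1.3552


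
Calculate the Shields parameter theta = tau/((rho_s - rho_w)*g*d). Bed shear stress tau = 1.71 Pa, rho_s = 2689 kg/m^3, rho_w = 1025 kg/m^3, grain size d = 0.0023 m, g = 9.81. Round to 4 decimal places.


theta = tau / ((rho_s - rho_w) * g * d)
rho_s - rho_w = 2689 - 1025 = 1664
Denominator = 1664 * 9.81 * 0.0023 = 37.544832
theta = 1.71 / 37.544832
theta = 0.0455

0.0455


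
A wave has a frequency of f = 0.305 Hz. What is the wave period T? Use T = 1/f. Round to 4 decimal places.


T = 1 / f
T = 1 / 0.305
T = 3.2787 s

3.2787


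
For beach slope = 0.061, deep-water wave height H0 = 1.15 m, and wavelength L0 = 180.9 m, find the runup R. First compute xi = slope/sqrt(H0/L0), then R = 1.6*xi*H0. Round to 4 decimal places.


xi = slope / sqrt(H0/L0)
H0/L0 = 1.15/180.9 = 0.006357
sqrt(0.006357) = 0.079731
xi = 0.061 / 0.079731 = 0.765068
R = 1.6 * xi * H0 = 1.6 * 0.765068 * 1.15
R = 1.4077 m

1.4077


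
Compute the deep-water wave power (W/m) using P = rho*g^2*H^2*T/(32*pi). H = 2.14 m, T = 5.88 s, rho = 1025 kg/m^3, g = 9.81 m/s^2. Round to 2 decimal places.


P = rho * g^2 * H^2 * T / (32 * pi)
P = 1025 * 9.81^2 * 2.14^2 * 5.88 / (32 * pi)
P = 1025 * 96.2361 * 4.5796 * 5.88 / 100.53096
P = 26422.07 W/m

26422.07


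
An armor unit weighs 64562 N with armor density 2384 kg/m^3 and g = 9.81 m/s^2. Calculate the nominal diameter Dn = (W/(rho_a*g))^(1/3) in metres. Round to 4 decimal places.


V = W / (rho_a * g)
V = 64562 / (2384 * 9.81)
V = 64562 / 23387.04
V = 2.760589 m^3
Dn = V^(1/3) = 2.760589^(1/3)
Dn = 1.4028 m

1.4028


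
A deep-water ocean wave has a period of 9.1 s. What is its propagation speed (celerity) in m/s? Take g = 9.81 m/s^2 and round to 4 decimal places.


We use the deep-water celerity formula:
C = g * T / (2 * pi)
C = 9.81 * 9.1 / (2 * 3.14159...)
C = 89.271000 / 6.283185
C = 14.2079 m/s

14.2079


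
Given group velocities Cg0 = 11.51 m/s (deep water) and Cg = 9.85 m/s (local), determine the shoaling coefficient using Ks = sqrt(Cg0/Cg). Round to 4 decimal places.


Ks = sqrt(Cg0 / Cg)
Ks = sqrt(11.51 / 9.85)
Ks = sqrt(1.1685)
Ks = 1.0810

1.0810


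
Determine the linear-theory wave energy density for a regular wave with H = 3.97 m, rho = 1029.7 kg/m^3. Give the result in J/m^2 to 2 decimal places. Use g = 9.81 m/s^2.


E = (1/8) * rho * g * H^2
E = (1/8) * 1029.7 * 9.81 * 3.97^2
E = 0.125 * 1029.7 * 9.81 * 15.7609
E = 19900.81 J/m^2

19900.81


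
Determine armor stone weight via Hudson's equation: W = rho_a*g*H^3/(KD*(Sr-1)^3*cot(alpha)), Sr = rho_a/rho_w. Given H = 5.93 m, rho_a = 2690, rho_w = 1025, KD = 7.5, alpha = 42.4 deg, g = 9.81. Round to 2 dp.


Sr = rho_a / rho_w = 2690 / 1025 = 2.624390
(Sr - 1) = 1.624390
(Sr - 1)^3 = 4.286187
cot(42.4) = 1 / tan(42.4) = 1 / 0.913125 = 1.095140
Numerator = 2690 * 9.81 * 5.93^3 = 5502820.7656
Denominator = 7.5 * 4.286187 * 1.095140 = 35.204803
W = 5502820.7656 / 35.204803
W = 156308.81 N

156308.81


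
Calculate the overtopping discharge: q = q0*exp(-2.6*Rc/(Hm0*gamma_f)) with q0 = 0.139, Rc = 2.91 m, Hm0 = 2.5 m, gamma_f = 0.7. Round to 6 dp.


q = q0 * exp(-2.6 * Rc / (Hm0 * gamma_f))
Exponent = -2.6 * 2.91 / (2.5 * 0.7)
= -2.6 * 2.91 / 1.7500
= -4.323429
exp(-4.323429) = 0.013254
q = 0.139 * 0.013254
q = 0.001842 m^3/s/m

0.001842


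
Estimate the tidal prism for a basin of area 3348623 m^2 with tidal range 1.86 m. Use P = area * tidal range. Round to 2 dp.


Tidal prism = Area * Tidal range
P = 3348623 * 1.86
P = 6228438.78 m^3

6228438.78


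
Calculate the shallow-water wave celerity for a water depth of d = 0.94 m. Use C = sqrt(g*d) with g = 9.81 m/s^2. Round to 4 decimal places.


Using the shallow-water approximation:
C = sqrt(g * d) = sqrt(9.81 * 0.94)
C = sqrt(9.2214)
C = 3.0367 m/s

3.0367


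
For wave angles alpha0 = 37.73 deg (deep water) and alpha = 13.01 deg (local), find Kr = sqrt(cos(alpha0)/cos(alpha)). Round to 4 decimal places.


Kr = sqrt(cos(alpha0) / cos(alpha))
cos(37.73) = 0.790903
cos(13.01) = 0.974331
Kr = sqrt(0.790903 / 0.974331)
Kr = sqrt(0.811740)
Kr = 0.9010

0.9010


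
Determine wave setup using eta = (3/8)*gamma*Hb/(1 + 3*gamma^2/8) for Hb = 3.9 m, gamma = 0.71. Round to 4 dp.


eta = (3/8) * gamma * Hb / (1 + 3*gamma^2/8)
Numerator = (3/8) * 0.71 * 3.9 = 1.038375
Denominator = 1 + 3*0.71^2/8 = 1 + 0.189038 = 1.189038
eta = 1.038375 / 1.189038
eta = 0.8733 m

0.8733


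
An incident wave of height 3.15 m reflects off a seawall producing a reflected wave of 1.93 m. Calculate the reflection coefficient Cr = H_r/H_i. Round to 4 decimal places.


Cr = H_r / H_i
Cr = 1.93 / 3.15
Cr = 0.6127

0.6127


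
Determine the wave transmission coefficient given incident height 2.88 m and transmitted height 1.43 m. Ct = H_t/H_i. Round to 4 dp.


Ct = H_t / H_i
Ct = 1.43 / 2.88
Ct = 0.4965

0.4965


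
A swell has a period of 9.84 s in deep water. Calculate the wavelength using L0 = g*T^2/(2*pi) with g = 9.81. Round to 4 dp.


L0 = g * T^2 / (2 * pi)
L0 = 9.81 * 9.84^2 / (2 * pi)
L0 = 9.81 * 96.8256 / 6.28319
L0 = 949.8591 / 6.28319
L0 = 151.1748 m

151.1748


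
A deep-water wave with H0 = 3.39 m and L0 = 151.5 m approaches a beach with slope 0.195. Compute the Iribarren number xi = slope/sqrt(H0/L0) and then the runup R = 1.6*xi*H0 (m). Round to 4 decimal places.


xi = slope / sqrt(H0/L0)
H0/L0 = 3.39/151.5 = 0.022376
sqrt(0.022376) = 0.149587
xi = 0.195 / 0.149587 = 1.303590
R = 1.6 * xi * H0 = 1.6 * 1.303590 * 3.39
R = 7.0707 m

7.0707


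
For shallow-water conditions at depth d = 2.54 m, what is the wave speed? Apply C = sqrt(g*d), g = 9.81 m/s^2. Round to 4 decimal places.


Using the shallow-water approximation:
C = sqrt(g * d) = sqrt(9.81 * 2.54)
C = sqrt(24.9174)
C = 4.9917 m/s

4.9917


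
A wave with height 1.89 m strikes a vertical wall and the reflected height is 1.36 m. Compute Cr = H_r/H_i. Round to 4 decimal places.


Cr = H_r / H_i
Cr = 1.36 / 1.89
Cr = 0.7196

0.7196


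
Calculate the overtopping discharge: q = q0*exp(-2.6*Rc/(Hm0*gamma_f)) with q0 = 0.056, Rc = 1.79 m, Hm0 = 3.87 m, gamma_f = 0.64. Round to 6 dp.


q = q0 * exp(-2.6 * Rc / (Hm0 * gamma_f))
Exponent = -2.6 * 1.79 / (3.87 * 0.64)
= -2.6 * 1.79 / 2.4768
= -1.879037
exp(-1.879037) = 0.152737
q = 0.056 * 0.152737
q = 0.008553 m^3/s/m

0.008553


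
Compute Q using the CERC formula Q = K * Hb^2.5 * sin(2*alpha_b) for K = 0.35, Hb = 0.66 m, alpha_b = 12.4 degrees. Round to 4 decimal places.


Q = K * Hb^2.5 * sin(2 * alpha_b)
Hb^2.5 = 0.66^2.5 = 0.353883
sin(2 * 12.4) = sin(24.8) = 0.419452
Q = 0.35 * 0.353883 * 0.419452
Q = 0.0520 m^3/s

0.0520


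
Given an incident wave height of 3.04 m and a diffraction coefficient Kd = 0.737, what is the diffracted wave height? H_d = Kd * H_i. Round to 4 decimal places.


H_d = Kd * H_i
H_d = 0.737 * 3.04
H_d = 2.2405 m

2.2405


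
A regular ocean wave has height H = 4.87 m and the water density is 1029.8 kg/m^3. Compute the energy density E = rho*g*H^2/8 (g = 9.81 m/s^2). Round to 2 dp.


E = (1/8) * rho * g * H^2
E = (1/8) * 1029.8 * 9.81 * 4.87^2
E = 0.125 * 1029.8 * 9.81 * 23.7169
E = 29949.52 J/m^2

29949.52


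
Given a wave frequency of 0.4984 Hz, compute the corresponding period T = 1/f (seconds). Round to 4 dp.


T = 1 / f
T = 1 / 0.4984
T = 2.0064 s

2.0064


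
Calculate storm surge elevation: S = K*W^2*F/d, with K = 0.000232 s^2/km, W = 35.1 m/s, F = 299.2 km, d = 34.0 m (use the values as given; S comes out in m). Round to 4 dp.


S = K * W^2 * F / d
W^2 = 35.1^2 = 1232.01
S = 0.000232 * 1232.01 * 299.2 / 34.0
Numerator = 0.000232 * 1232.01 * 299.2 = 85.519235
S = 85.519235 / 34.0 = 2.5153 m

2.5153


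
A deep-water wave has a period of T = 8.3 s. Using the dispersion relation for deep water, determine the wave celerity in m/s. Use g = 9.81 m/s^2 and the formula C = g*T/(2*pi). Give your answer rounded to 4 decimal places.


We use the deep-water celerity formula:
C = g * T / (2 * pi)
C = 9.81 * 8.3 / (2 * 3.14159...)
C = 81.423000 / 6.283185
C = 12.9589 m/s

12.9589


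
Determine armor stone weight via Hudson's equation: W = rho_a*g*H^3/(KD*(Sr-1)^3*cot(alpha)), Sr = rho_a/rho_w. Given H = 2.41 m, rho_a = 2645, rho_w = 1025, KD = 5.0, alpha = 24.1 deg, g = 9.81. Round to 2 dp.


Sr = rho_a / rho_w = 2645 / 1025 = 2.580488
(Sr - 1) = 1.580488
(Sr - 1)^3 = 3.947966
cot(24.1) = 1 / tan(24.1) = 1 / 0.447322 = 2.235528
Numerator = 2645 * 9.81 * 2.41^3 = 363199.9763
Denominator = 5.0 * 3.947966 * 2.235528 = 44.128947
W = 363199.9763 / 44.128947
W = 8230.42 N

8230.42


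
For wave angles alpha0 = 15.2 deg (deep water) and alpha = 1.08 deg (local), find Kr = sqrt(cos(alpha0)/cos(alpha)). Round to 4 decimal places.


Kr = sqrt(cos(alpha0) / cos(alpha))
cos(15.2) = 0.965016
cos(1.08) = 0.999822
Kr = sqrt(0.965016 / 0.999822)
Kr = sqrt(0.965188)
Kr = 0.9824

0.9824


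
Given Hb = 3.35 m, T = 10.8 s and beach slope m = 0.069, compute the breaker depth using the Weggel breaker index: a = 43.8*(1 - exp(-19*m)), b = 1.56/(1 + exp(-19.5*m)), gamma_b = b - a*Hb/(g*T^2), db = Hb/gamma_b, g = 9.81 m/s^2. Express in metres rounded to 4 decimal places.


a = 43.8 * (1 - exp(-19 * m))
exp(-19 * 0.069) = exp(-1.3110) = 0.269550
a = 43.8 * (1 - 0.269550) = 31.993694
b = 1.56 / (1 + exp(-19.5 * m))
exp(-19.5 * 0.069) = exp(-1.3455) = 0.260409
b = 1.56 / (1 + 0.260409) = 1.237693
Hb / (g * T^2) = 3.35 / (9.81 * 10.8^2) = 3.35 / 1144.2384 = 0.00292771
gamma_b = b - a * Hb/(g*T^2) = 1.237693 - 31.993694 * 0.00292771 = 1.144025
db = Hb / gamma_b = 3.35 / 1.144025
db = 2.9283 m

2.9283


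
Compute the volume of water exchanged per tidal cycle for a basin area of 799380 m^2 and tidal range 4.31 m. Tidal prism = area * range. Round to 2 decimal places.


Tidal prism = Area * Tidal range
P = 799380 * 4.31
P = 3445327.80 m^3

3445327.80


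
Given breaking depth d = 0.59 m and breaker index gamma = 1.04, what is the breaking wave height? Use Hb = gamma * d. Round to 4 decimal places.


Hb = gamma * d
Hb = 1.04 * 0.59
Hb = 0.6136 m

0.6136


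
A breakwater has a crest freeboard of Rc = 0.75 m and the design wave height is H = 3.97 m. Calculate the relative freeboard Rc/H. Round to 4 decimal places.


Relative freeboard = Rc / H
= 0.75 / 3.97
= 0.1889

0.1889


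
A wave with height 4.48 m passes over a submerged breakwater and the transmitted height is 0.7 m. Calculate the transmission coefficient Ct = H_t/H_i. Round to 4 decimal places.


Ct = H_t / H_i
Ct = 0.7 / 4.48
Ct = 0.1563

0.1563


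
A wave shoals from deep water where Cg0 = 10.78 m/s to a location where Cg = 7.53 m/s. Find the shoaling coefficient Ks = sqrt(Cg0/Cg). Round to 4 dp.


Ks = sqrt(Cg0 / Cg)
Ks = sqrt(10.78 / 7.53)
Ks = sqrt(1.4316)
Ks = 1.1965

1.1965


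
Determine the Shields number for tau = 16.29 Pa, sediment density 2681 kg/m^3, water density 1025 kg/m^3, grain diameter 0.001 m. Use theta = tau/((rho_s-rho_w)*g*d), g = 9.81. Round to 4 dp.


theta = tau / ((rho_s - rho_w) * g * d)
rho_s - rho_w = 2681 - 1025 = 1656
Denominator = 1656 * 9.81 * 0.001 = 16.245360
theta = 16.29 / 16.245360
theta = 1.0027

1.0027


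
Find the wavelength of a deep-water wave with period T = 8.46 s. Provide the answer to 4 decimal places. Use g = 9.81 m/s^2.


L0 = g * T^2 / (2 * pi)
L0 = 9.81 * 8.46^2 / (2 * pi)
L0 = 9.81 * 71.5716 / 6.28319
L0 = 702.1174 / 6.28319
L0 = 111.7455 m

111.7455


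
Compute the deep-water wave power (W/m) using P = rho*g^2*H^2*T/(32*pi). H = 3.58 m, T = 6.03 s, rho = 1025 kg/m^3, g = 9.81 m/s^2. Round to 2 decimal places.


P = rho * g^2 * H^2 * T / (32 * pi)
P = 1025 * 9.81^2 * 3.58^2 * 6.03 / (32 * pi)
P = 1025 * 96.2361 * 12.8164 * 6.03 / 100.53096
P = 75830.76 W/m

75830.76
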